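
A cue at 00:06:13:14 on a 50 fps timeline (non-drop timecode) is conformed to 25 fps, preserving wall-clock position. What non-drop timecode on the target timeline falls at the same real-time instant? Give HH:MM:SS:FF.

00:06:13:07

Source frame index: (0×3600 + 6×60 + 13) × 50 + 14 = 18664.
Real time: 18664 / (50) = 9332/25 s.
Target frame: (9332/25) × (25) = 9332.
At 25 labels/s: frame 9332 → 00:06:13:07.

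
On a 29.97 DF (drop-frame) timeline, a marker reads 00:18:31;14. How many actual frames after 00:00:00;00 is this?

Complete 10-minute blocks: 1, each 17982 frames → 17982.
Remaining 8 whole minutes in the current block: 1800 + 7 × 1798 = 14386 frames.
Within the current minute: 31 × 30 + 14 − 2 = 942 (labels ;00/;01 skipped at this minute). Total = 17982 + 14386 + 942 = 33310.

33310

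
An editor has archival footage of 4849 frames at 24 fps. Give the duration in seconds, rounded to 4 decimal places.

Running time = 4849 × 1/24 = 4849/24 s ≈ 202.0417 s.

202.0417 seconds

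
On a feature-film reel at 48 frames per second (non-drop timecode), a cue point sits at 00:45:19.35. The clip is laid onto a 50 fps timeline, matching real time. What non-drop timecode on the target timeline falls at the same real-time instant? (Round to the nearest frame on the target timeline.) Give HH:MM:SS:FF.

Source frame index: (0×3600 + 45×60 + 19) × 48 + 35 = 130547.
Real time: 130547 / (48) = 130547/48 s.
Target frame: (130547/48) × (50) = 3263675/24 ≈ 135986.458 → 135986.
At 50 labels/s: frame 135986 → 00:45:19:36.

00:45:19:36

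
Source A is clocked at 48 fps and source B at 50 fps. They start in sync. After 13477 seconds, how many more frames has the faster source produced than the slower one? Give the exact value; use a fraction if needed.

A emits 48 × 13477 = 646896 frames; B emits 50 × 13477 = 673850.
Difference = 26954 frames; B is ahead of A.

26954 frames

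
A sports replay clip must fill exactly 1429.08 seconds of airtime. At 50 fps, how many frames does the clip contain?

Frames = 1429.08 × 50 = 71454.

71454 frames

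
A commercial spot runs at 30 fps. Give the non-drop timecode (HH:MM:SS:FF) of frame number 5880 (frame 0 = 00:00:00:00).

00:03:16:00

5880 ÷ 30 = 196 full seconds, remainder 0 frames.
196 s = 0 h 3 min 16 s.
Timecode: 00:03:16:00.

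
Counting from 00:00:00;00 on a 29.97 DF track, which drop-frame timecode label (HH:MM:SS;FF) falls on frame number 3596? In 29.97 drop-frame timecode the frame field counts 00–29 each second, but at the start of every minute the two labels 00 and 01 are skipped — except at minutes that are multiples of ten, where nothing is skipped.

00:01:59;28

Each 10-minute DF block holds 10 × 60 × 30 − 9 × 2 = 17982 frames. 3596 ÷ 17982 → 0 full blocks, remainder 3596.
Within the partial block the first minute is 1800 frames and each further minute 1798, so 1 further minute boundary passed. Total skipped labels = 18 × 0 + 2 × 1 = 2.
Non-drop label index = 3596 + 2 = 3598; at 30 labels/s that is 00:01:59:28, i.e. DF 00:01:59;28.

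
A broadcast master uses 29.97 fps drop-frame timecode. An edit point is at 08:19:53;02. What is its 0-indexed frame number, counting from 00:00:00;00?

As if non-drop at 30 labels/s: (8 × 3600 + 19 × 60 + 53) × 30 + 2 = 899792.
Minute boundaries passed: 499; those not divisible by 10: 499 − 49 = 450; dropped labels = 2 × 450 = 900.
Actual frame index = 899792 − 900 = 898892.

898892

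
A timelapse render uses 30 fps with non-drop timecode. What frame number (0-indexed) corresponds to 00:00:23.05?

Total seconds to the label: (0 × 3600 + 0 × 60 + 23) = 23.
Frame index = 23 × 30 + 5 = 695.

frame 695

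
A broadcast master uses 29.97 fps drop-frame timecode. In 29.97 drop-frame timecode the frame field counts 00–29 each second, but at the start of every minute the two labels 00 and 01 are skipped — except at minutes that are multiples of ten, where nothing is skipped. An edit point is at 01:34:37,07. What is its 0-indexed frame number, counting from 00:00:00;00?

Complete 10-minute blocks: 9, each 17982 frames → 161838.
Remaining 4 whole minutes in the current block: 1800 + 3 × 1798 = 7194 frames.
Within the current minute: 37 × 30 + 7 − 2 = 1115 (labels ;00/;01 skipped at this minute). Total = 161838 + 7194 + 1115 = 170147.

170147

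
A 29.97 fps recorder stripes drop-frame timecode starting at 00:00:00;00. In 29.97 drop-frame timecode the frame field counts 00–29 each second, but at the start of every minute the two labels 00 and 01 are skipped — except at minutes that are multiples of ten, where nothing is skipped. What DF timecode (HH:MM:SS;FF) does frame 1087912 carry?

Ten DF minutes hold 17982 frames, so frame 1087912 lies in block 60 (frames 1078920–1096901) with 8992 frames into that block.
The block's first minute is 1800 frames and the rest 1798 each; 8992 frames reaches minute 5, so 60 × 18 + 5 × 2 = 1090 labels have been skipped so far.
Adding those back, label number 1087912 + 1090 = 1089002 at 30 labels/s is 36300 s + 2 f = 10 h 5 min 0 s frame 2, i.e. 10:05:00;02.

10:05:00;02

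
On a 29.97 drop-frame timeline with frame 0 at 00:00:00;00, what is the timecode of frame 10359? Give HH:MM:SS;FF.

Ten DF minutes hold 17982 frames, so frame 10359 lies in block 0 (frames 0–17981) with 10359 frames into that block.
The block's first minute is 1800 frames and the rest 1798 each; 10359 frames reaches minute 5, so 0 × 18 + 5 × 2 = 10 labels have been skipped so far.
Adding those back, label number 10359 + 10 = 10369 at 30 labels/s is 345 s + 19 f = 0 h 5 min 45 s frame 19, i.e. 00:05:45;19.

00:05:45;19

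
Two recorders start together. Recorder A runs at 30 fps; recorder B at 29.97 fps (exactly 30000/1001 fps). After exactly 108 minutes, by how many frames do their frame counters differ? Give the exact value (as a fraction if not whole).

194400/1001 frames

108 min = 6480 s.
A emits 30 × 6480 = 194400 frames; B emits 30000/1001 × 6480 = 194400000/1001.
Difference = 194400/1001 frames (≈ 194.2058); B is behind A.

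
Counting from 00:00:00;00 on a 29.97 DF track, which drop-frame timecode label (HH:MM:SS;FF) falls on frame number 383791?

03:33:25;25

Each 10-minute DF block holds 10 × 60 × 30 − 9 × 2 = 17982 frames. 383791 ÷ 17982 → 21 full blocks, remainder 6169.
Within the partial block the first minute is 1800 frames and each further minute 1798, so 3 further minute boundaries passed. Total skipped labels = 18 × 21 + 2 × 3 = 384.
Non-drop label index = 383791 + 384 = 384175; at 30 labels/s that is 03:33:25:25, i.e. DF 03:33:25;25.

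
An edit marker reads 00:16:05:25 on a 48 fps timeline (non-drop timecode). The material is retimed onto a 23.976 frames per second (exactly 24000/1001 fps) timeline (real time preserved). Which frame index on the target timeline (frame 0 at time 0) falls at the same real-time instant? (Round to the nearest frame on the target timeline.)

Source frame index: (0×3600 + 16×60 + 5) × 48 + 25 = 46345.
Real time: 46345 / (48) = 46345/48 s.
Target frame: (46345/48) × (24000/1001) = 1782500/77 ≈ 23149.351 → 23149.

frame 23149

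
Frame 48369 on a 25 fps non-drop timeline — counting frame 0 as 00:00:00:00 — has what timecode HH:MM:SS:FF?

48369 ÷ 25 = 1934 full seconds, remainder 19 frames.
1934 s = 0 h 32 min 14 s.
Timecode: 00:32:14:19.

00:32:14:19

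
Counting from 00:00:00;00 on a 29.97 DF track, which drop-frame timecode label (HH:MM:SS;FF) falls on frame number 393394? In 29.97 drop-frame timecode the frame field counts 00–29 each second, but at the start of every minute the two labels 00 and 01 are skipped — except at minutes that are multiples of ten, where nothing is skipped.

03:38:46;08

Each 10-minute DF block holds 10 × 60 × 30 − 9 × 2 = 17982 frames. 393394 ÷ 17982 → 21 full blocks, remainder 15772.
Within the partial block the first minute is 1800 frames and each further minute 1798, so 8 further minute boundaries passed. Total skipped labels = 18 × 21 + 2 × 8 = 394.
Non-drop label index = 393394 + 394 = 393788; at 30 labels/s that is 03:38:46:08, i.e. DF 03:38:46;08.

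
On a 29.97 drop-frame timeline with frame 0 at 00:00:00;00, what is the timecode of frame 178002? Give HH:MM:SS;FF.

Each 10-minute DF block holds 10 × 60 × 30 − 9 × 2 = 17982 frames. 178002 ÷ 17982 → 9 full blocks, remainder 16164.
Within the partial block the first minute is 1800 frames and each further minute 1798, so 8 further minute boundaries passed. Total skipped labels = 18 × 9 + 2 × 8 = 178.
Non-drop label index = 178002 + 178 = 178180; at 30 labels/s that is 01:38:59:10, i.e. DF 01:38:59;10.

01:38:59;10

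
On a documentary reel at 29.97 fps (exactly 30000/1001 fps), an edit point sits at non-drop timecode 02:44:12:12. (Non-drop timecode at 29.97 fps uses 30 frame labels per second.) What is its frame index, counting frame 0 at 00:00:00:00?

295572

Total seconds to the label: (2 × 3600 + 44 × 60 + 12) = 9852.
Frame index = 9852 × 30 + 12 = 295572.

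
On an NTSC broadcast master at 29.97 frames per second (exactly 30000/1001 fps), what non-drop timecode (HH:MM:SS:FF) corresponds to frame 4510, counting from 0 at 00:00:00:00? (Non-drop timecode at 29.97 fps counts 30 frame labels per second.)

00:02:30:10

4510 ÷ 30 = 150 full seconds, remainder 10 frames.
150 s = 0 h 2 min 30 s.
Timecode: 00:02:30:10.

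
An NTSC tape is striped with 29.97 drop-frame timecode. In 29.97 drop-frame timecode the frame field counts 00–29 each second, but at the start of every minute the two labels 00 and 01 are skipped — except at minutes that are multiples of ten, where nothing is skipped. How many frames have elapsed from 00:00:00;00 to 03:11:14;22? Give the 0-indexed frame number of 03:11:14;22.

343898

Complete 10-minute blocks: 19, each 17982 frames → 341658.
Remaining 1 whole minute in the current block: 1800 + 0 × 1798 = 1800 frames.
Within the current minute: 14 × 30 + 22 − 2 = 440 (labels ;00/;01 skipped at this minute). Total = 341658 + 1800 + 440 = 343898.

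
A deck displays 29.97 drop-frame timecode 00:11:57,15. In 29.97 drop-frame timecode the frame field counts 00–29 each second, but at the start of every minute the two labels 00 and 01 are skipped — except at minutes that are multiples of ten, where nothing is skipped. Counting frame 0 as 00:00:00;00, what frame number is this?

Complete 10-minute blocks: 1, each 17982 frames → 17982.
Remaining 1 whole minute in the current block: 1800 + 0 × 1798 = 1800 frames.
Within the current minute: 57 × 30 + 15 − 2 = 1723 (labels ;00/;01 skipped at this minute). Total = 17982 + 1800 + 1723 = 21505.

21505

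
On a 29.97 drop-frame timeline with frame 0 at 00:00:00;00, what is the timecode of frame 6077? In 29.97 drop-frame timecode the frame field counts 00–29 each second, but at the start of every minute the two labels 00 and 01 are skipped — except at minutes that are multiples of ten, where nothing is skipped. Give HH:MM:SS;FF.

00:03:22;23

Ten DF minutes hold 17982 frames, so frame 6077 lies in block 0 (frames 0–17981) with 6077 frames into that block.
The block's first minute is 1800 frames and the rest 1798 each; 6077 frames reaches minute 3, so 0 × 18 + 3 × 2 = 6 labels have been skipped so far.
Adding those back, label number 6077 + 6 = 6083 at 30 labels/s is 202 s + 23 f = 0 h 3 min 22 s frame 23, i.e. 00:03:22;23.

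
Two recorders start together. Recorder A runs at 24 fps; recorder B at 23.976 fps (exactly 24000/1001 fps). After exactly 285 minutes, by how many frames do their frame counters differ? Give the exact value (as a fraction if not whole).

410400/1001 frames

285 min = 17100 s.
A emits 24 × 17100 = 410400 frames; B emits 24000/1001 × 17100 = 410400000/1001.
Difference = 410400/1001 frames (≈ 409.9900); B is behind A.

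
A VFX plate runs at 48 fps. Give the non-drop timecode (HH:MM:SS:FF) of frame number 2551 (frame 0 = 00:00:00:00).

2551 ÷ 48 = 53 full seconds, remainder 7 frames.
53 s = 0 h 0 min 53 s.
Timecode: 00:00:53:07.

00:00:53:07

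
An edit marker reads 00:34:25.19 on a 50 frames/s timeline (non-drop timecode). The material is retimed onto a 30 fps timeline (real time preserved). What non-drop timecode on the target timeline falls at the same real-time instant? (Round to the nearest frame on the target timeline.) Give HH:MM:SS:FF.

Source frame index: (0×3600 + 34×60 + 25) × 50 + 19 = 103269.
Real time: 103269 / (50) = 103269/50 s.
Target frame: (103269/50) × (30) = 309807/5 ≈ 61961.400 → 61961.
At 30 labels/s: frame 61961 → 00:34:25:11.

00:34:25:11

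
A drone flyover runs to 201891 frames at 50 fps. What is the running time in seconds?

4037.82 seconds

Running time = 201891 / (50) = 4037.82 s.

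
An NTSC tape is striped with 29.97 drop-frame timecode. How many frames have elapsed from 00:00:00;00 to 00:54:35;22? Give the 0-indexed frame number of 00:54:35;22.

As if non-drop at 30 labels/s: (0 × 3600 + 54 × 60 + 35) × 30 + 22 = 98272.
Minute boundaries passed: 54; those not divisible by 10: 54 − 5 = 49; dropped labels = 2 × 49 = 98.
Actual frame index = 98272 − 98 = 98174.

98174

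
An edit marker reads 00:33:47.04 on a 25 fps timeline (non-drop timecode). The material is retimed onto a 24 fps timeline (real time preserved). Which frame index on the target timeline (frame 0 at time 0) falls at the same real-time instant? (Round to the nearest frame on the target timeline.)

frame 48652

Source frame index: (0×3600 + 33×60 + 47) × 25 + 4 = 50679.
Real time: 50679 / (25) = 50679/25 s.
Target frame: (50679/25) × (24) = 1216296/25 ≈ 48651.840 → 48652.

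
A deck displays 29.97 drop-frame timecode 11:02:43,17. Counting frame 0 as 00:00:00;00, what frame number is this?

1191715

As if non-drop at 30 labels/s: (11 × 3600 + 2 × 60 + 43) × 30 + 17 = 1192907.
Minute boundaries passed: 662; those not divisible by 10: 662 − 66 = 596; dropped labels = 2 × 596 = 1192.
Actual frame index = 1192907 − 1192 = 1191715.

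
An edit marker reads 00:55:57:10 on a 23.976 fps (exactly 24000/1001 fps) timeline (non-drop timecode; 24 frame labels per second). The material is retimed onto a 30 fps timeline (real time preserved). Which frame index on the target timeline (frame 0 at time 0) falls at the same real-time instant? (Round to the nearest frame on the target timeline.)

frame 100823

Source frame index: (0×3600 + 55×60 + 57) × 24 + 10 = 80578.
Real time: 80578 / (24000/1001) = 40329289/12000 s.
Target frame: (40329289/12000) × (30) = 40329289/400 ≈ 100823.223 → 100823.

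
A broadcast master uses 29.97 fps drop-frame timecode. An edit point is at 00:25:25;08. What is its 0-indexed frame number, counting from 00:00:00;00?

45712

As if non-drop at 30 labels/s: (0 × 3600 + 25 × 60 + 25) × 30 + 8 = 45758.
Minute boundaries passed: 25; those not divisible by 10: 25 − 2 = 23; dropped labels = 2 × 23 = 46.
Actual frame index = 45758 − 46 = 45712.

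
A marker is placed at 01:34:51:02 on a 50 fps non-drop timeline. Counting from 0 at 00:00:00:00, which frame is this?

Total seconds to the label: (1 × 3600 + 34 × 60 + 51) = 5691.
Frame index = 5691 × 50 + 2 = 284552.

284552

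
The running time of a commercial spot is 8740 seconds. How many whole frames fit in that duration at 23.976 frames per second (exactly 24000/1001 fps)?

Frames = 8740 × 24000/1001 = 209760000/1001 ≈ 209550.4496.
Complete frames: 209550.

209550 frames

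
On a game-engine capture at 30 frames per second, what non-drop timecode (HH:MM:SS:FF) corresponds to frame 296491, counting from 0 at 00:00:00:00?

02:44:43:01

296491 ÷ 30 = 9883 full seconds, remainder 1 frame.
9883 s = 2 h 44 min 43 s.
Timecode: 02:44:43:01.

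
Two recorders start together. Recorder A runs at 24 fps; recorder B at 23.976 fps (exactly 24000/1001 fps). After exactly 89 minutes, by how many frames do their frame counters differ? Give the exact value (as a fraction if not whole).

89 min = 5340 s.
A emits 24 × 5340 = 128160 frames; B emits 24000/1001 × 5340 = 128160000/1001.
Difference = 128160/1001 frames (≈ 128.0320); B is behind A.

128160/1001 frames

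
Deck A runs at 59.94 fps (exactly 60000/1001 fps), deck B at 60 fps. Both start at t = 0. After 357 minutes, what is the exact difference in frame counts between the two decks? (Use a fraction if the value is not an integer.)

357 min = 21420 s.
A emits 60000/1001 × 21420 = 183600000/143 frames; B emits 60 × 21420 = 1285200.
Difference = 183600/143 frames (≈ 1283.9161); B is ahead of A.

183600/143 frames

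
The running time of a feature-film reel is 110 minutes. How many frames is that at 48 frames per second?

110 min = 6600 s.
Frames = 6600 × 48 = 316800.

316800 frames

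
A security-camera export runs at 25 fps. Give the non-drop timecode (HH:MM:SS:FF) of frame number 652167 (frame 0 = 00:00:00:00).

07:14:46:17

652167 ÷ 25 = 26086 full seconds, remainder 17 frames.
26086 s = 7 h 14 min 46 s.
Timecode: 07:14:46:17.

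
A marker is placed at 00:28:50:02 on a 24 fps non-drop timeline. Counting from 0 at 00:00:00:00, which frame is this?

frame 41522

Total seconds to the label: (0 × 3600 + 28 × 60 + 50) = 1730.
Frame index = 1730 × 24 + 2 = 41522.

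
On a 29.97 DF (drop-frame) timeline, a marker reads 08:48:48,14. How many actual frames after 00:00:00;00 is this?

950902

As if non-drop at 30 labels/s: (8 × 3600 + 48 × 60 + 48) × 30 + 14 = 951854.
Minute boundaries passed: 528; those not divisible by 10: 528 − 52 = 476; dropped labels = 2 × 476 = 952.
Actual frame index = 951854 − 952 = 950902.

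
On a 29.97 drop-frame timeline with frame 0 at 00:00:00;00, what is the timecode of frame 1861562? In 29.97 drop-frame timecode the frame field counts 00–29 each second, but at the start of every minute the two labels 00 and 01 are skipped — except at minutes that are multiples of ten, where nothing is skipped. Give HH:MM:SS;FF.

Each 10-minute DF block holds 10 × 60 × 30 − 9 × 2 = 17982 frames. 1861562 ÷ 17982 → 103 full blocks, remainder 9416.
Within the partial block the first minute is 1800 frames and each further minute 1798, so 5 further minute boundaries passed. Total skipped labels = 18 × 103 + 2 × 5 = 1864.
Non-drop label index = 1861562 + 1864 = 1863426; at 30 labels/s that is 17:15:14:06, i.e. DF 17:15:14;06.

17:15:14;06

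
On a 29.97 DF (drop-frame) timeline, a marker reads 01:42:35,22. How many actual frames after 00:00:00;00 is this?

184488

Complete 10-minute blocks: 10, each 17982 frames → 179820.
Remaining 2 whole minutes in the current block: 1800 + 1 × 1798 = 3598 frames.
Within the current minute: 35 × 30 + 22 − 2 = 1070 (labels ;00/;01 skipped at this minute). Total = 179820 + 3598 + 1070 = 184488.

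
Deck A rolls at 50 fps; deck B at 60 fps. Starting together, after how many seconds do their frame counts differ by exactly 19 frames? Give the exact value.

1.9 seconds

The gap grows by |60 − 50| = 10 frames per second.
Time for a 19-frame gap: 19 ÷ (10) = 1.9 s.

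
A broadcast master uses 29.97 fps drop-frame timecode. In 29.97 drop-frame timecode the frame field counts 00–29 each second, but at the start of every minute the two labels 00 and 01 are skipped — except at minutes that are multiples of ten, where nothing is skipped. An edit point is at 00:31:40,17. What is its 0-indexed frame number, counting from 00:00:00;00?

Complete 10-minute blocks: 3, each 17982 frames → 53946.
Remaining 1 whole minute in the current block: 1800 + 0 × 1798 = 1800 frames.
Within the current minute: 40 × 30 + 17 − 2 = 1215 (labels ;00/;01 skipped at this minute). Total = 53946 + 1800 + 1215 = 56961.

56961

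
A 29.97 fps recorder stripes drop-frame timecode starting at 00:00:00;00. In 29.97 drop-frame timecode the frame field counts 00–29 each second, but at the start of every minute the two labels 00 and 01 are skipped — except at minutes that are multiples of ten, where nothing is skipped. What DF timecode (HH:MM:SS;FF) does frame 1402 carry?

00:00:46;22

Each 10-minute DF block holds 10 × 60 × 30 − 9 × 2 = 17982 frames. 1402 ÷ 17982 → 0 full blocks, remainder 1402.
Within the partial block the first minute is 1800 frames and each further minute 1798, so 0 further minute boundaries passed. Total skipped labels = 18 × 0 + 2 × 0 = 0.
Non-drop label index = 1402 + 0 = 1402; at 30 labels/s that is 00:00:46:22, i.e. DF 00:00:46;22.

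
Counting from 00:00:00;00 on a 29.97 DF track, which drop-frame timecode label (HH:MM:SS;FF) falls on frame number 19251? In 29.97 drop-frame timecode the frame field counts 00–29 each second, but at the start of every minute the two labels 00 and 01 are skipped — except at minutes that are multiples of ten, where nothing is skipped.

00:10:42;09

Ten DF minutes hold 17982 frames, so frame 19251 lies in block 1 (frames 17982–35963) with 1269 frames into that block.
The block's first minute is 1800 frames and the rest 1798 each; 1269 frames reaches minute 0, so 1 × 18 + 0 × 2 = 18 labels have been skipped so far.
Adding those back, label number 19251 + 18 = 19269 at 30 labels/s is 642 s + 9 f = 0 h 10 min 42 s frame 9, i.e. 00:10:42;09.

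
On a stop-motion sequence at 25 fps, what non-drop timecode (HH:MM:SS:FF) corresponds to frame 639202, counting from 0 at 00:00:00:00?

07:06:08:02

639202 ÷ 25 = 25568 full seconds, remainder 2 frames.
25568 s = 7 h 6 min 8 s.
Timecode: 07:06:08:02.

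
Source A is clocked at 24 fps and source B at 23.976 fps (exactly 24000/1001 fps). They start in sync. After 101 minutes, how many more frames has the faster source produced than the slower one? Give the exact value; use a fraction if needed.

145440/1001 frames

101 min = 6060 s.
A emits 24 × 6060 = 145440 frames; B emits 24000/1001 × 6060 = 145440000/1001.
Difference = 145440/1001 frames (≈ 145.2947); B is behind A.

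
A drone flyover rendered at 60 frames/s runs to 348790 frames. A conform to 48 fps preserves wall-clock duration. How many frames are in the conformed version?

Target frames = source frames × (target rate / source rate) = 348790 × (48)/(60) = 348790 × 4/5 = 279032.

279032 frames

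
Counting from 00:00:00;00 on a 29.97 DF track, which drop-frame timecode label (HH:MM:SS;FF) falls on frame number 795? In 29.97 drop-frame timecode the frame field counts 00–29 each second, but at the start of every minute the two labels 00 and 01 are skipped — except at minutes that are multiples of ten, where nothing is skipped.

Each 10-minute DF block holds 10 × 60 × 30 − 9 × 2 = 17982 frames. 795 ÷ 17982 → 0 full blocks, remainder 795.
Within the partial block the first minute is 1800 frames and each further minute 1798, so 0 further minute boundaries passed. Total skipped labels = 18 × 0 + 2 × 0 = 0.
Non-drop label index = 795 + 0 = 795; at 30 labels/s that is 00:00:26:15, i.e. DF 00:00:26;15.

00:00:26;15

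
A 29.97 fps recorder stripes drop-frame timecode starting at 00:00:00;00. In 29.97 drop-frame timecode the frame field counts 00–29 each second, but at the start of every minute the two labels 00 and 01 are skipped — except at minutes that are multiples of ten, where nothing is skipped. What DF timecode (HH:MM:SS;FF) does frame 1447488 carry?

Each 10-minute DF block holds 10 × 60 × 30 − 9 × 2 = 17982 frames. 1447488 ÷ 17982 → 80 full blocks, remainder 8928.
Within the partial block the first minute is 1800 frames and each further minute 1798, so 4 further minute boundaries passed. Total skipped labels = 18 × 80 + 2 × 4 = 1448.
Non-drop label index = 1447488 + 1448 = 1448936; at 30 labels/s that is 13:24:57:26, i.e. DF 13:24:57;26.

13:24:57;26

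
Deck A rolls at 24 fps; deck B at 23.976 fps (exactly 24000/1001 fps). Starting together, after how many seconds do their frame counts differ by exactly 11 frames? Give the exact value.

The gap grows by |24000/1001 − 24| = 24/1001 frames per second.
Time for a 11-frame gap: 11 ÷ (24/1001) = 11011/24 s.

11011/24 seconds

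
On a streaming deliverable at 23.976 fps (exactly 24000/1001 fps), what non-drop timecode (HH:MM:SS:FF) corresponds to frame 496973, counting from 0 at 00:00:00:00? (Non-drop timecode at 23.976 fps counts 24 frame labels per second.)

496973 ÷ 24 = 20707 full seconds, remainder 5 frames.
20707 s = 5 h 45 min 7 s.
Timecode: 05:45:07:05.

05:45:07:05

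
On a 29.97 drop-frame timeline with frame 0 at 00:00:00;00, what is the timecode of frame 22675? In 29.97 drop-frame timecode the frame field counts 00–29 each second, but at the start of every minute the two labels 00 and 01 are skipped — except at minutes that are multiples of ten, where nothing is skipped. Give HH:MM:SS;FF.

00:12:36;17

Each 10-minute DF block holds 10 × 60 × 30 − 9 × 2 = 17982 frames. 22675 ÷ 17982 → 1 full block, remainder 4693.
Within the partial block the first minute is 1800 frames and each further minute 1798, so 2 further minute boundaries passed. Total skipped labels = 18 × 1 + 2 × 2 = 22.
Non-drop label index = 22675 + 22 = 22697; at 30 labels/s that is 00:12:36:17, i.e. DF 00:12:36;17.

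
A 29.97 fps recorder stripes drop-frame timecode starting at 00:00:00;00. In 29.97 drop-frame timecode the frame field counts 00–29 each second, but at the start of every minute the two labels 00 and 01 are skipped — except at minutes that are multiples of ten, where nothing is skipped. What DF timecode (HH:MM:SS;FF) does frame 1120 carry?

00:00:37;10

Ten DF minutes hold 17982 frames, so frame 1120 lies in block 0 (frames 0–17981) with 1120 frames into that block.
The block's first minute is 1800 frames and the rest 1798 each; 1120 frames reaches minute 0, so 0 × 18 + 0 × 2 = 0 labels have been skipped so far.
Adding those back, label number 1120 + 0 = 1120 at 30 labels/s is 37 s + 10 f = 0 h 0 min 37 s frame 10, i.e. 00:00:37;10.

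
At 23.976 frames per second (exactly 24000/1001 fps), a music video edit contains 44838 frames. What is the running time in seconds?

1870.11825 seconds

Running time = 44838 / (24000/1001) = 1870.11825 s.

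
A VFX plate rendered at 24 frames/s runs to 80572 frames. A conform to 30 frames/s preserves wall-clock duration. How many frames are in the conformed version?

100715 frames

Target frames = source frames × (target rate / source rate) = 80572 × (30)/(24) = 80572 × 5/4 = 100715.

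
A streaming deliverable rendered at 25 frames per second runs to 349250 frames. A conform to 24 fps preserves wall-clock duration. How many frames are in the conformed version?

335280 frames

Target frames = source frames × (target rate / source rate) = 349250 × (24)/(25) = 349250 × 24/25 = 335280.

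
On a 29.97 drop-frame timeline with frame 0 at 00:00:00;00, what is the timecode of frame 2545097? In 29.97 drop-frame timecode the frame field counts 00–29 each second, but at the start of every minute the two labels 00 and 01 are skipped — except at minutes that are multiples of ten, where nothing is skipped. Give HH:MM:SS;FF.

23:35:21;15

Each 10-minute DF block holds 10 × 60 × 30 − 9 × 2 = 17982 frames. 2545097 ÷ 17982 → 141 full blocks, remainder 9635.
Within the partial block the first minute is 1800 frames and each further minute 1798, so 5 further minute boundaries passed. Total skipped labels = 18 × 141 + 2 × 5 = 2548.
Non-drop label index = 2545097 + 2548 = 2547645; at 30 labels/s that is 23:35:21:15, i.e. DF 23:35:21;15.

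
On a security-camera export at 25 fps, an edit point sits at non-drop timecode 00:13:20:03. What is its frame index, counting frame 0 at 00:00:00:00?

Total seconds to the label: (0 × 3600 + 13 × 60 + 20) = 800.
Frame index = 800 × 25 + 3 = 20003.

frame 20003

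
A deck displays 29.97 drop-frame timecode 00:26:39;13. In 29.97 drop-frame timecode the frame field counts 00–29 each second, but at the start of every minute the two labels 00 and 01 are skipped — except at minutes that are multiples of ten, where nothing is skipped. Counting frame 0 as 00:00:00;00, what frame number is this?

As if non-drop at 30 labels/s: (0 × 3600 + 26 × 60 + 39) × 30 + 13 = 47983.
Minute boundaries passed: 26; those not divisible by 10: 26 − 2 = 24; dropped labels = 2 × 24 = 48.
Actual frame index = 47983 − 48 = 47935.

47935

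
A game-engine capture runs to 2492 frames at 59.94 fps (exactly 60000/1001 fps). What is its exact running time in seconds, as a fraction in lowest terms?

Running time = 2492 ÷ (60000/1001) = 2492 × 1001/60000 = 623623/15000 s.

623623/15000 seconds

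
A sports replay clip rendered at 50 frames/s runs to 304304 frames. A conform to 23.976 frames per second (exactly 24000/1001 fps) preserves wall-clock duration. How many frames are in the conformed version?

Target frames = source frames × (target rate / source rate) = 304304 × (24000/1001)/(50) = 304304 × 480/1001 = 145920.

145920 frames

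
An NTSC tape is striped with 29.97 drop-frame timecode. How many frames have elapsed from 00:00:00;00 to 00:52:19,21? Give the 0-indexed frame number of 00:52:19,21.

94097

Complete 10-minute blocks: 5, each 17982 frames → 89910.
Remaining 2 whole minutes in the current block: 1800 + 1 × 1798 = 3598 frames.
Within the current minute: 19 × 30 + 21 − 2 = 589 (labels ;00/;01 skipped at this minute). Total = 89910 + 3598 + 589 = 94097.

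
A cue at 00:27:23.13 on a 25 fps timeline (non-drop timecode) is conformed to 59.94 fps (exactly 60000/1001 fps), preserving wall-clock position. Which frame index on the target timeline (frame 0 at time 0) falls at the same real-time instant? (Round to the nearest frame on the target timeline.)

frame 98513

Source frame index: (0×3600 + 27×60 + 23) × 25 + 13 = 41088.
Real time: 41088 / (25) = 41088/25 s.
Target frame: (41088/25) × (60000/1001) = 98611200/1001 ≈ 98512.687 → 98513.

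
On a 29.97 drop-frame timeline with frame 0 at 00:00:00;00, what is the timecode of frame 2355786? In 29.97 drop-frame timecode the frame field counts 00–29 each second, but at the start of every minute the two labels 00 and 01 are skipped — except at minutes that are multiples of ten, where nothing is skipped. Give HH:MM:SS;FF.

21:50:04;24

Ten DF minutes hold 17982 frames, so frame 2355786 lies in block 131 (frames 2355642–2373623) with 144 frames into that block.
The block's first minute is 1800 frames and the rest 1798 each; 144 frames reaches minute 0, so 131 × 18 + 0 × 2 = 2358 labels have been skipped so far.
Adding those back, label number 2355786 + 2358 = 2358144 at 30 labels/s is 78604 s + 24 f = 21 h 50 min 4 s frame 24, i.e. 21:50:04;24.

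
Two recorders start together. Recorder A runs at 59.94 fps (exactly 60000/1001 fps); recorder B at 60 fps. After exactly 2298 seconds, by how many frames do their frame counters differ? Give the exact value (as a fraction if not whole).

137880/1001 frames

A emits 60000/1001 × 2298 = 137880000/1001 frames; B emits 60 × 2298 = 137880.
Difference = 137880/1001 frames (≈ 137.7423); B is ahead of A.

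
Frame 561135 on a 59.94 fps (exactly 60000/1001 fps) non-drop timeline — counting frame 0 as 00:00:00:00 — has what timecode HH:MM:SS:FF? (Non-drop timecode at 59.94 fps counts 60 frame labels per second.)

561135 ÷ 60 = 9352 full seconds, remainder 15 frames.
9352 s = 2 h 35 min 52 s.
Timecode: 02:35:52:15.

02:35:52:15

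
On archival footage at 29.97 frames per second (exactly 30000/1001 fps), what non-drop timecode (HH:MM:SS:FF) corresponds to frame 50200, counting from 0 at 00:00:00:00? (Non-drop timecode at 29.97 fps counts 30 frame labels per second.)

00:27:53:10

50200 ÷ 30 = 1673 full seconds, remainder 10 frames.
1673 s = 0 h 27 min 53 s.
Timecode: 00:27:53:10.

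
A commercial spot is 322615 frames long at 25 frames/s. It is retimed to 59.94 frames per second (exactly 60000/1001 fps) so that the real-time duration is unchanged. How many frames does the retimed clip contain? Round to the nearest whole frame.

Frames at target rate = 322615 × (60000/1001) / (25) = 774276000/1001 ≈ 773502.498.
Nearest whole frame: 773502.

773502 frames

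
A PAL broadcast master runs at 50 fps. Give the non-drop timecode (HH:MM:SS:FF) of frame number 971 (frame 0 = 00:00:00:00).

00:00:19:21

971 ÷ 50 = 19 full seconds, remainder 21 frames.
19 s = 0 h 0 min 19 s.
Timecode: 00:00:19:21.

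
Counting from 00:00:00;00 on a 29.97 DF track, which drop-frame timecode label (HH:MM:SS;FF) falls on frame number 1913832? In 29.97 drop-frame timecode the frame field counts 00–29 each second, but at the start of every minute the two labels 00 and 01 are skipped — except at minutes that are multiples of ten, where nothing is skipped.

Each 10-minute DF block holds 10 × 60 × 30 − 9 × 2 = 17982 frames. 1913832 ÷ 17982 → 106 full blocks, remainder 7740.
Within the partial block the first minute is 1800 frames and each further minute 1798, so 4 further minute boundaries passed. Total skipped labels = 18 × 106 + 2 × 4 = 1916.
Non-drop label index = 1913832 + 1916 = 1915748; at 30 labels/s that is 17:44:18:08, i.e. DF 17:44:18;08.

17:44:18;08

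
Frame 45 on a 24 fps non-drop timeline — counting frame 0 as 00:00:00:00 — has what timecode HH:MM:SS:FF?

00:00:01:21

45 ÷ 24 = 1 full seconds, remainder 21 frames.
1 s = 0 h 0 min 1 s.
Timecode: 00:00:01:21.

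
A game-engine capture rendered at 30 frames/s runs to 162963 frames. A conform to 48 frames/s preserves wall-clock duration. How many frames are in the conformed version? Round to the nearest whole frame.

260741 frames

Frames at target rate = 162963 × (48) / (30) = 1303704/5 ≈ 260740.800.
Nearest whole frame: 260741.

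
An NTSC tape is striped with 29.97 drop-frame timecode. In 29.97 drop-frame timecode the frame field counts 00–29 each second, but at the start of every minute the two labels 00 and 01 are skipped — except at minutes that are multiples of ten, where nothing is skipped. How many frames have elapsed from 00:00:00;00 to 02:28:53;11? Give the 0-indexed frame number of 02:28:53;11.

267733

Complete 10-minute blocks: 14, each 17982 frames → 251748.
Remaining 8 whole minutes in the current block: 1800 + 7 × 1798 = 14386 frames.
Within the current minute: 53 × 30 + 11 − 2 = 1599 (labels ;00/;01 skipped at this minute). Total = 251748 + 14386 + 1599 = 267733.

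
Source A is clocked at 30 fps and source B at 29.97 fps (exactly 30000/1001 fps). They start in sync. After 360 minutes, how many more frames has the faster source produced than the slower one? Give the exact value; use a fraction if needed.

648000/1001 frames

360 min = 21600 s.
A emits 30 × 21600 = 648000 frames; B emits 30000/1001 × 21600 = 648000000/1001.
Difference = 648000/1001 frames (≈ 647.3526); B is behind A.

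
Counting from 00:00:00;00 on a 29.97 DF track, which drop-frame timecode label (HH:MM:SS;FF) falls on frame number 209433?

01:56:28;03

Each 10-minute DF block holds 10 × 60 × 30 − 9 × 2 = 17982 frames. 209433 ÷ 17982 → 11 full blocks, remainder 11631.
Within the partial block the first minute is 1800 frames and each further minute 1798, so 6 further minute boundaries passed. Total skipped labels = 18 × 11 + 2 × 6 = 210.
Non-drop label index = 209433 + 210 = 209643; at 30 labels/s that is 01:56:28:03, i.e. DF 01:56:28;03.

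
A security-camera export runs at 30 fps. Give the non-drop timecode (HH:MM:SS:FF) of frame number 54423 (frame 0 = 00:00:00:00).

00:30:14:03

54423 ÷ 30 = 1814 full seconds, remainder 3 frames.
1814 s = 0 h 30 min 14 s.
Timecode: 00:30:14:03.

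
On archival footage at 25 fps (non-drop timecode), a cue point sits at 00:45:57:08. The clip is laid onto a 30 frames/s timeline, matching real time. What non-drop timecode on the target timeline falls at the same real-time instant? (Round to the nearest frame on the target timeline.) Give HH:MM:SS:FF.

Source frame index: (0×3600 + 45×60 + 57) × 25 + 8 = 68933.
Real time: 68933 / (25) = 68933/25 s.
Target frame: (68933/25) × (30) = 413598/5 ≈ 82719.600 → 82720.
At 30 labels/s: frame 82720 → 00:45:57:10.

00:45:57:10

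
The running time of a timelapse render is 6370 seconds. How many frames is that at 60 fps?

Frames = 6370 × 60 = 382200.

382200 frames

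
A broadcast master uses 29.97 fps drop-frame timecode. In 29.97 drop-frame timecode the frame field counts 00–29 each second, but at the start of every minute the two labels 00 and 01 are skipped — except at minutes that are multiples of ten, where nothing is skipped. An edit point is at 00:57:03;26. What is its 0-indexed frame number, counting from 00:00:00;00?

102612

Complete 10-minute blocks: 5, each 17982 frames → 89910.
Remaining 7 whole minutes in the current block: 1800 + 6 × 1798 = 12588 frames.
Within the current minute: 3 × 30 + 26 − 2 = 114 (labels ;00/;01 skipped at this minute). Total = 89910 + 12588 + 114 = 102612.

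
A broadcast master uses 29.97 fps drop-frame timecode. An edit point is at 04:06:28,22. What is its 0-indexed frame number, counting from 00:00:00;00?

As if non-drop at 30 labels/s: (4 × 3600 + 6 × 60 + 28) × 30 + 22 = 443662.
Minute boundaries passed: 246; those not divisible by 10: 246 − 24 = 222; dropped labels = 2 × 222 = 444.
Actual frame index = 443662 − 444 = 443218.

443218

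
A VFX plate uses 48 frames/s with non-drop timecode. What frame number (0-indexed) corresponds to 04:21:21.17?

Total seconds to the label: (4 × 3600 + 21 × 60 + 21) = 15681.
Frame index = 15681 × 48 + 17 = 752705.

frame 752705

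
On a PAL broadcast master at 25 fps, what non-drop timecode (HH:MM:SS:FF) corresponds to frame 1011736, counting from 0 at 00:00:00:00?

11:14:29:11

1011736 ÷ 25 = 40469 full seconds, remainder 11 frames.
40469 s = 11 h 14 min 29 s.
Timecode: 11:14:29:11.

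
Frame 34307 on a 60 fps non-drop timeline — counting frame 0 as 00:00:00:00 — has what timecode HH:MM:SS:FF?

34307 ÷ 60 = 571 full seconds, remainder 47 frames.
571 s = 0 h 9 min 31 s.
Timecode: 00:09:31:47.

00:09:31:47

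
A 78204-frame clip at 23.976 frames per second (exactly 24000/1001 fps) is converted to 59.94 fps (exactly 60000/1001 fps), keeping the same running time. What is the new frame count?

195510 frames

Target frames = source frames × (target rate / source rate) = 78204 × (60000/1001)/(24000/1001) = 78204 × 5/2 = 195510.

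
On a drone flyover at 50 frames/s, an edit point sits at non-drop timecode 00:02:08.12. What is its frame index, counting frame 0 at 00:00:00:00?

Total seconds to the label: (0 × 3600 + 2 × 60 + 8) = 128.
Frame index = 128 × 50 + 12 = 6412.

6412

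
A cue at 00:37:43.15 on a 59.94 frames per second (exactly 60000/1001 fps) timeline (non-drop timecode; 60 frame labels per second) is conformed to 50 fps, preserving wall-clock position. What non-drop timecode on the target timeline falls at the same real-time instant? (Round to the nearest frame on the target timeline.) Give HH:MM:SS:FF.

Source frame index: (0×3600 + 37×60 + 43) × 60 + 15 = 135795.
Real time: 135795 / (60000/1001) = 9062053/4000 s.
Target frame: (9062053/4000) × (50) = 9062053/80 ≈ 113275.663 → 113276.
At 50 labels/s: frame 113276 → 00:37:45:26.

00:37:45:26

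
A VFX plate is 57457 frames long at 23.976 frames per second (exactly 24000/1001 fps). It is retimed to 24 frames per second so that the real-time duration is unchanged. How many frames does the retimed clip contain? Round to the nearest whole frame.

Frames at target rate = 57457 × (24) / (24000/1001) = 57514457/1000 ≈ 57514.457.
Nearest whole frame: 57514.

57514 frames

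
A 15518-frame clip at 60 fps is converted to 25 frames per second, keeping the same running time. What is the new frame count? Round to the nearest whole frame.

6466 frames

Frames at target rate = 15518 × (25) / (60) = 38795/6 ≈ 6465.833.
Nearest whole frame: 6466.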